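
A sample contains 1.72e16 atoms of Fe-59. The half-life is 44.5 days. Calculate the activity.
A = λN = 2.679e14 decays/day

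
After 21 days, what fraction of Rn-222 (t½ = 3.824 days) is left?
N/N₀ = (1/2)^(t/t½) = 0.02223 = 2.22%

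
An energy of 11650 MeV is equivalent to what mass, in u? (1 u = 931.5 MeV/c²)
m = E/c² = 12.51 u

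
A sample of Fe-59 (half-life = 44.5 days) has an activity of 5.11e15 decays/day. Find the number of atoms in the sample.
N = A/λ = 3.281e17 atoms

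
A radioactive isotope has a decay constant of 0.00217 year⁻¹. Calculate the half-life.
t½ = ln(2)/λ = 319.4 years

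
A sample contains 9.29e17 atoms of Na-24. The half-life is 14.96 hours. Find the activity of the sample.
A = λN = 4.304e16 decays/hour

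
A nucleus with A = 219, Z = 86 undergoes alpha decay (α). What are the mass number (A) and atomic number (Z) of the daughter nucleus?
Daughter: A = 215, Z = 84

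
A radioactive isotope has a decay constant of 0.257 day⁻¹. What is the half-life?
t½ = ln(2)/λ = 2.697 days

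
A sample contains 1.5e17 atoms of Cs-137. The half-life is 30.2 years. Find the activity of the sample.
A = λN = 3.443e15 decays/year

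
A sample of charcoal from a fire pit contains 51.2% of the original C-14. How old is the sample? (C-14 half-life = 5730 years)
Age = t½ × log₂(1/ratio) = 5534 years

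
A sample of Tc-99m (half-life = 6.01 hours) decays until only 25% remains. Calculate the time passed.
t = t½ × log₂(N₀/N) = 12.02 hours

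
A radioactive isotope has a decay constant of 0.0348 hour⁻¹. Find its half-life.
t½ = ln(2)/λ = 19.92 hours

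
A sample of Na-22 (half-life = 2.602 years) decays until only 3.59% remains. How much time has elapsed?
t = t½ × log₂(N₀/N) = 12.49 years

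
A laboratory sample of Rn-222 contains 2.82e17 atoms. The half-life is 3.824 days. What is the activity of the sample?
A = λN = 5.112e16 decays/day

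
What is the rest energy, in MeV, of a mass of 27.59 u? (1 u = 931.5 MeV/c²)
E = mc² = 25700 MeV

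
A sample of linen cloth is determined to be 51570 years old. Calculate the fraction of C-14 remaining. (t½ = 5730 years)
N/N₀ = (1/2)^(t/t½) = 0.001953 = 0.195%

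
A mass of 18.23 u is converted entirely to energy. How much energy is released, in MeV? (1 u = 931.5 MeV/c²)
E = mc² = 16980 MeV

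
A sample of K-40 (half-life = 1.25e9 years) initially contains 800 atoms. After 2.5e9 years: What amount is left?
N = N₀(1/2)^(t/t½) = 200 atoms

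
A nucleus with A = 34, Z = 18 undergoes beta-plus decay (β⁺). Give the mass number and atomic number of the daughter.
Daughter: A = 34, Z = 17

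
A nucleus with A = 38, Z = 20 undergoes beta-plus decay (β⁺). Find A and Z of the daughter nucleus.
Daughter: A = 38, Z = 19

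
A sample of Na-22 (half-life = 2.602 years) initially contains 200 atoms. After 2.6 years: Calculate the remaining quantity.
N = N₀(1/2)^(t/t½) = 100.1 atoms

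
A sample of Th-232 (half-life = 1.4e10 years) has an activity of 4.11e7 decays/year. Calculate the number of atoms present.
N = A/λ = 8.301e17 atoms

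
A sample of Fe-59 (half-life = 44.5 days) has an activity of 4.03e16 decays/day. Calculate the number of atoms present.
N = A/λ = 2.587e18 atoms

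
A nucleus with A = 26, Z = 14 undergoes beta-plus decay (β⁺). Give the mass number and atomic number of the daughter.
Daughter: A = 26, Z = 13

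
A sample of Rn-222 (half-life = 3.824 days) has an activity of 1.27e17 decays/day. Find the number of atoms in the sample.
N = A/λ = 7.006e17 atoms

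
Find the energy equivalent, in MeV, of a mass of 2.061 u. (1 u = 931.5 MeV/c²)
E = mc² = 1920 MeV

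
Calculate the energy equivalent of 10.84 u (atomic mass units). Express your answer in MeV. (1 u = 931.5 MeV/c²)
E = mc² = 10100 MeV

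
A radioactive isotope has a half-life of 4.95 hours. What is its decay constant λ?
λ = ln(2)/t½ = 0.14 hour⁻¹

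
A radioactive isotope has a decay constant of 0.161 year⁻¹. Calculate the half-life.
t½ = ln(2)/λ = 4.305 years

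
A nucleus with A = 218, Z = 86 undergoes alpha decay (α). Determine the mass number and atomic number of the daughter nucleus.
Daughter: A = 214, Z = 84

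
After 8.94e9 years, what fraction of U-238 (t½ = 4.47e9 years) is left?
N/N₀ = (1/2)^(t/t½) = 0.25 = 25%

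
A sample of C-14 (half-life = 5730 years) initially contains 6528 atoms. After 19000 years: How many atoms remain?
N = N₀(1/2)^(t/t½) = 655.5 atoms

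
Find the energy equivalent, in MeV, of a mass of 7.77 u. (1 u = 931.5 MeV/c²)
E = mc² = 7238 MeV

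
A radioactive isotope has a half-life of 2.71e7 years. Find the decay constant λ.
λ = ln(2)/t½ = 2.558e-8 year⁻¹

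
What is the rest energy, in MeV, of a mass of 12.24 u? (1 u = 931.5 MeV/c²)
E = mc² = 11400 MeV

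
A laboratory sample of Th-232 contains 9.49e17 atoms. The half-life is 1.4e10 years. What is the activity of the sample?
A = λN = 4.699e7 decays/year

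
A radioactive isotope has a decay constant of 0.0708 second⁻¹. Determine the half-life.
t½ = ln(2)/λ = 9.79 seconds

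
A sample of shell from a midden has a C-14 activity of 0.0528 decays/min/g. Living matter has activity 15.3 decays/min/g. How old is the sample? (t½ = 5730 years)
Age = t½ × log₂(A₀/A) = 46860 years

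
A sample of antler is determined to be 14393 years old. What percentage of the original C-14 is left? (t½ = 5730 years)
N/N₀ = (1/2)^(t/t½) = 0.1753 = 17.5%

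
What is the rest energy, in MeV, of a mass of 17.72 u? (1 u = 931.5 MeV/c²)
E = mc² = 16510 MeV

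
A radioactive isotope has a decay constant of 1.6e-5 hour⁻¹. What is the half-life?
t½ = ln(2)/λ = 43320 hours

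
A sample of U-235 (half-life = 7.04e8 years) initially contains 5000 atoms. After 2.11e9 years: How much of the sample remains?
N = N₀(1/2)^(t/t½) = 626.2 atoms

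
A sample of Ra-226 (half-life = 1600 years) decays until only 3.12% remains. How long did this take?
t = t½ × log₂(N₀/N) = 8004 years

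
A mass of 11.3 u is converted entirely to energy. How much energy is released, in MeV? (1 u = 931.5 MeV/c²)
E = mc² = 10530 MeV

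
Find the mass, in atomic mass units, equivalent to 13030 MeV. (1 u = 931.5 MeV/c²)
m = E/c² = 13.99 u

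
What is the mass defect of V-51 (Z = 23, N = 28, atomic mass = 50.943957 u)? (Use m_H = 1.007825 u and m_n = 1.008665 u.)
Δm = Z·m_H + N·m_n − M = 0.4786 u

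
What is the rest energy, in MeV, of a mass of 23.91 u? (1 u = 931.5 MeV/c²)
E = mc² = 22270 MeV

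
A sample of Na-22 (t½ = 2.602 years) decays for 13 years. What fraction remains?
N/N₀ = (1/2)^(t/t½) = 0.03133 = 3.13%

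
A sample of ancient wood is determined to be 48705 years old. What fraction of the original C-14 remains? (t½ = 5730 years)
N/N₀ = (1/2)^(t/t½) = 0.002762 = 0.276%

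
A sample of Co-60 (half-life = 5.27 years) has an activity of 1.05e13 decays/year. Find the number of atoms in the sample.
N = A/λ = 7.983e13 atoms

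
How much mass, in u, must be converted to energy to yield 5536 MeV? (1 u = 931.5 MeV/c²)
m = E/c² = 5.943 u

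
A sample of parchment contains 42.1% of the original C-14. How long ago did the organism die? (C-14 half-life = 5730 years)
Age = t½ × log₂(1/ratio) = 7152 years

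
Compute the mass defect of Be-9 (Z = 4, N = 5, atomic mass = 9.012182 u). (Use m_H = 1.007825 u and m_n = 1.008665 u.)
Δm = Z·m_H + N·m_n − M = 0.06244 u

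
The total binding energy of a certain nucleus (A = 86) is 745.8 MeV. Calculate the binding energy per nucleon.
B.E./A = 745.8/86 = 8.672 MeV/nucleon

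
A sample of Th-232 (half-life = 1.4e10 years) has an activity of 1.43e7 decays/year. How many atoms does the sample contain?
N = A/λ = 2.888e17 atoms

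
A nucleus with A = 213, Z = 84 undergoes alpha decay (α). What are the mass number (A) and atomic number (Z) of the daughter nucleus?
Daughter: A = 209, Z = 82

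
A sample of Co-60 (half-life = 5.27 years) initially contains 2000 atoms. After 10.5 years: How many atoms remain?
N = N₀(1/2)^(t/t½) = 502.6 atoms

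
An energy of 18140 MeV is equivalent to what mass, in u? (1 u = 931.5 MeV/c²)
m = E/c² = 19.47 u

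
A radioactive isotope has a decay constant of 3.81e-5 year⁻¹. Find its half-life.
t½ = ln(2)/λ = 18190 years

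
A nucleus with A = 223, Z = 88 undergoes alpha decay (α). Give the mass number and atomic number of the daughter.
Daughter: A = 219, Z = 86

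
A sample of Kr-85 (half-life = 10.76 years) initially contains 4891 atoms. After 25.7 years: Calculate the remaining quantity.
N = N₀(1/2)^(t/t½) = 934.1 atoms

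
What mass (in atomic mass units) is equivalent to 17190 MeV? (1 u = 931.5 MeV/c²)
m = E/c² = 18.45 u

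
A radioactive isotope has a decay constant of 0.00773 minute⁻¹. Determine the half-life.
t½ = ln(2)/λ = 89.67 minutes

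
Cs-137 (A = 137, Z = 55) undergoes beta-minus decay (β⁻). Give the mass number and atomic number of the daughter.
Daughter: A = 137, Z = 56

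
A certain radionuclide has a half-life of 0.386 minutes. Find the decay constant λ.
λ = ln(2)/t½ = 1.796 minute⁻¹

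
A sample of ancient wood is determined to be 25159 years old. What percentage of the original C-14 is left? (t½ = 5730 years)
N/N₀ = (1/2)^(t/t½) = 0.04767 = 4.77%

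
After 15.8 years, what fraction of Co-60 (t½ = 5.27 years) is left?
N/N₀ = (1/2)^(t/t½) = 0.1252 = 12.5%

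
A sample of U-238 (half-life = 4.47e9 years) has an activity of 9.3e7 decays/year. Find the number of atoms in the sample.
N = A/λ = 5.997e17 atoms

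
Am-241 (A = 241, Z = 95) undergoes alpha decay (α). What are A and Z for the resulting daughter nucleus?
Daughter: A = 237, Z = 93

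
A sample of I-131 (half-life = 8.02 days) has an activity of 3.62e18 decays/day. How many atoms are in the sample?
N = A/λ = 4.188e19 atoms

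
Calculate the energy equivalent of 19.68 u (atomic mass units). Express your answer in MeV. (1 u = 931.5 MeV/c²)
E = mc² = 18330 MeV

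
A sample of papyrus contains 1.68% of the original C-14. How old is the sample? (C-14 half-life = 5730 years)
Age = t½ × log₂(1/ratio) = 33780 years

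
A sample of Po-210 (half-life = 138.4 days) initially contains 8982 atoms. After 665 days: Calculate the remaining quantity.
N = N₀(1/2)^(t/t½) = 321.3 atoms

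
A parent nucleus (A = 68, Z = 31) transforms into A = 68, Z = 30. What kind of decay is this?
ΔA = 0, ΔZ = -1 ⇒ beta-plus decay (β⁺) or electron capture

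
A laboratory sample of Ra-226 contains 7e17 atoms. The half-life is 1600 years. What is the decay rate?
A = λN = 3.033e14 decays/year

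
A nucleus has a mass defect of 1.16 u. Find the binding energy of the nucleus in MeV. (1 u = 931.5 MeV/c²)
B.E. = Δm × 931.5 = 1081 MeV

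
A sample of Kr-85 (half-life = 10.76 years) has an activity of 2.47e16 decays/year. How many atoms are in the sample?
N = A/λ = 3.834e17 atoms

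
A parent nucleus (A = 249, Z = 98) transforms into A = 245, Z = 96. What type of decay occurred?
ΔA = -4, ΔZ = -2 ⇒ alpha decay (α)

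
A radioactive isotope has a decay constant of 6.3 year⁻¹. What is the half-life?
t½ = ln(2)/λ = 0.11 years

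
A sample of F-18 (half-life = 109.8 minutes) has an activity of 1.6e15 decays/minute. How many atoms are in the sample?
N = A/λ = 2.535e17 atoms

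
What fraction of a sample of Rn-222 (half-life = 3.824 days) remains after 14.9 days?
N/N₀ = (1/2)^(t/t½) = 0.06715 = 6.72%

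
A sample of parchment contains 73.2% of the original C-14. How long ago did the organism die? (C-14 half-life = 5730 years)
Age = t½ × log₂(1/ratio) = 2579 years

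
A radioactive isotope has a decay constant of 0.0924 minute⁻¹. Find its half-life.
t½ = ln(2)/λ = 7.502 minutes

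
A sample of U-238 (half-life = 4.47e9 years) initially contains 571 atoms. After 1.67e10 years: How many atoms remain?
N = N₀(1/2)^(t/t½) = 42.85 atoms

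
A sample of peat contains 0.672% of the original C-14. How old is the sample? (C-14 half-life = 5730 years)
Age = t½ × log₂(1/ratio) = 41360 years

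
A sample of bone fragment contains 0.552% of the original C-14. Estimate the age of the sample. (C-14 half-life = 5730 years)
Age = t½ × log₂(1/ratio) = 42980 years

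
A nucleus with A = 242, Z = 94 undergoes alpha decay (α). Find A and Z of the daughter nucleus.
Daughter: A = 238, Z = 92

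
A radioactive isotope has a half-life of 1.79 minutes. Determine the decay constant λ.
λ = ln(2)/t½ = 0.3872 minute⁻¹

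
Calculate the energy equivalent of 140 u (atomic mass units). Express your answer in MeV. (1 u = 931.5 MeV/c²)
E = mc² = 1.304e5 MeV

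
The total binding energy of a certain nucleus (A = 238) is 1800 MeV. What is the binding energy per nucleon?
B.E./A = 1800/238 = 7.563 MeV/nucleon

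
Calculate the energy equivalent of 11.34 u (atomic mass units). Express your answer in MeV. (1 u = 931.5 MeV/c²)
E = mc² = 10560 MeV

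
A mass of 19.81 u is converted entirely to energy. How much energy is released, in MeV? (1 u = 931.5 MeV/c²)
E = mc² = 18450 MeV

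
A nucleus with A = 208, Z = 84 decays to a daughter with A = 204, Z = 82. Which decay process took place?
ΔA = -4, ΔZ = -2 ⇒ alpha decay (α)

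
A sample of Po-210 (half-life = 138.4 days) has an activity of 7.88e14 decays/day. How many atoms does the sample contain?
N = A/λ = 1.573e17 atoms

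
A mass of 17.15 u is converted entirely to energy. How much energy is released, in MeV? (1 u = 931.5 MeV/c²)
E = mc² = 15980 MeV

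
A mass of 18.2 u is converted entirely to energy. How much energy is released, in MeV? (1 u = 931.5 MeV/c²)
E = mc² = 16950 MeV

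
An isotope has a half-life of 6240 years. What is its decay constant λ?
λ = ln(2)/t½ = 1.111e-4 year⁻¹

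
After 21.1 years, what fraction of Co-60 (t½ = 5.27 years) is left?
N/N₀ = (1/2)^(t/t½) = 0.06234 = 6.23%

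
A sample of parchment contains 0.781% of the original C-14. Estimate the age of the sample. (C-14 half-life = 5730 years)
Age = t½ × log₂(1/ratio) = 40110 years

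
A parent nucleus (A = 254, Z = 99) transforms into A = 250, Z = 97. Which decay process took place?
ΔA = -4, ΔZ = -2 ⇒ alpha decay (α)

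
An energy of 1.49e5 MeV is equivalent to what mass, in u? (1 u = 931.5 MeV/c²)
m = E/c² = 160 u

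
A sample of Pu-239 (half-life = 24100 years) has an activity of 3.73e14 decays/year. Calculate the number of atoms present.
N = A/λ = 1.297e19 atoms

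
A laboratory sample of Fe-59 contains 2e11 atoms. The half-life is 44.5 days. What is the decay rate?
A = λN = 3.115e9 decays/day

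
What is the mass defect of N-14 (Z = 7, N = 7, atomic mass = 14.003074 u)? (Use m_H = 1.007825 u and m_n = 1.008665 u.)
Δm = Z·m_H + N·m_n − M = 0.1124 u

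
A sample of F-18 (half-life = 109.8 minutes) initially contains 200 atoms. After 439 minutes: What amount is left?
N = N₀(1/2)^(t/t½) = 12.52 atoms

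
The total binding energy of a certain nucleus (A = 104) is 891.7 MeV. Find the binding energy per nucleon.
B.E./A = 891.7/104 = 8.574 MeV/nucleon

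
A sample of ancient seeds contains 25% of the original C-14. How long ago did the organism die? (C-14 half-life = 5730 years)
Age = t½ × log₂(1/ratio) = 11460 years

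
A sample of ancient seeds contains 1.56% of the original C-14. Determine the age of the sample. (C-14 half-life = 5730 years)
Age = t½ × log₂(1/ratio) = 34390 years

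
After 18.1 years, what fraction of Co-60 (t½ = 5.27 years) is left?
N/N₀ = (1/2)^(t/t½) = 0.09249 = 9.25%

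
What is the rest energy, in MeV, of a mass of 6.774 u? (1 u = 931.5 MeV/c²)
E = mc² = 6310 MeV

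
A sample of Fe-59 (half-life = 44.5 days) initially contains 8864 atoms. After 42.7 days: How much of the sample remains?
N = N₀(1/2)^(t/t½) = 4558 atoms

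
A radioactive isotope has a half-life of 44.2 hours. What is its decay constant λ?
λ = ln(2)/t½ = 0.01568 hour⁻¹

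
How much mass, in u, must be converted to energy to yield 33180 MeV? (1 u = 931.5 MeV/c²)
m = E/c² = 35.62 u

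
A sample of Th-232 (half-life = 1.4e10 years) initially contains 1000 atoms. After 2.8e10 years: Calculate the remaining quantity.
N = N₀(1/2)^(t/t½) = 250 atoms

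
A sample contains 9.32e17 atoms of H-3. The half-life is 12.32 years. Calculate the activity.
A = λN = 5.244e16 decays/year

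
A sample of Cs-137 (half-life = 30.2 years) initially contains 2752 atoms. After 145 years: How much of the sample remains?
N = N₀(1/2)^(t/t½) = 98.7 atoms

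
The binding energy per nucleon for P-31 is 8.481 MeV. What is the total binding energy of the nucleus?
B.E. = 8.481 × 31 = 262.9 MeV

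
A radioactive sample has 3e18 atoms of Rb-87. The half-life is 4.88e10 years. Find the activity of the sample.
A = λN = 4.261e7 decays/year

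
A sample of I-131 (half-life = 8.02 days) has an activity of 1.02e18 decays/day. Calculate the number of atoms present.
N = A/λ = 1.18e19 atoms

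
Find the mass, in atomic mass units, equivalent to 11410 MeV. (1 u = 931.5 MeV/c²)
m = E/c² = 12.25 u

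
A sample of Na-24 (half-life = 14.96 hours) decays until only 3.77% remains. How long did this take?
t = t½ × log₂(N₀/N) = 70.75 hours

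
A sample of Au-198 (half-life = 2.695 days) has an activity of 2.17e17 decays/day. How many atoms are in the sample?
N = A/λ = 8.437e17 atoms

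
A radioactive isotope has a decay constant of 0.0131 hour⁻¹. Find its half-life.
t½ = ln(2)/λ = 52.91 hours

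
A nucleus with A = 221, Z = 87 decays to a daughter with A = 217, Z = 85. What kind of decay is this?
ΔA = -4, ΔZ = -2 ⇒ alpha decay (α)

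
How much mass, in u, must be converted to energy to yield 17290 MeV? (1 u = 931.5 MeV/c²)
m = E/c² = 18.56 u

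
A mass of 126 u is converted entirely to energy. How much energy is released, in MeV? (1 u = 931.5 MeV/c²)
E = mc² = 1.174e5 MeV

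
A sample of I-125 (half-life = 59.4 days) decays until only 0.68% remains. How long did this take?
t = t½ × log₂(N₀/N) = 427.7 days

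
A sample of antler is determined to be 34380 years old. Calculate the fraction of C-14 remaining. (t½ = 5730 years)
N/N₀ = (1/2)^(t/t½) = 0.01562 = 1.56%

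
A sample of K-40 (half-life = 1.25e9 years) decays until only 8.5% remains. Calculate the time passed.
t = t½ × log₂(N₀/N) = 4.445e9 years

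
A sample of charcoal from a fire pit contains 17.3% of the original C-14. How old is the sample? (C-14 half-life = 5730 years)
Age = t½ × log₂(1/ratio) = 14500 years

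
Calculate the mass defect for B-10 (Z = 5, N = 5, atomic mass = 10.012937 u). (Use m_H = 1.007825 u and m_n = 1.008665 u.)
Δm = Z·m_H + N·m_n − M = 0.06951 u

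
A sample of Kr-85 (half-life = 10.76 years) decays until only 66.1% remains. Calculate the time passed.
t = t½ × log₂(N₀/N) = 6.427 years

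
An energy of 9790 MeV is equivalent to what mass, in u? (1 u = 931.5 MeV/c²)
m = E/c² = 10.51 u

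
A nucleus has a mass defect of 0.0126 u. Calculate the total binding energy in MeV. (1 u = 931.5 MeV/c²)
B.E. = Δm × 931.5 = 11.74 MeV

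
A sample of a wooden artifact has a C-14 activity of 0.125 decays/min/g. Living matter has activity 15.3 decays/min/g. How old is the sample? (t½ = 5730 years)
Age = t½ × log₂(A₀/A) = 39740 years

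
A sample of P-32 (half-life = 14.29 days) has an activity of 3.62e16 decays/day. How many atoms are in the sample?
N = A/λ = 7.463e17 atoms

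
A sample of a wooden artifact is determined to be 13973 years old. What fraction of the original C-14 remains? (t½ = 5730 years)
N/N₀ = (1/2)^(t/t½) = 0.1845 = 18.4%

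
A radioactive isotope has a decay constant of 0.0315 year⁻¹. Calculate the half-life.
t½ = ln(2)/λ = 22 years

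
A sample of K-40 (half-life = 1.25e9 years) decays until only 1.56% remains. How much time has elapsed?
t = t½ × log₂(N₀/N) = 7.503e9 years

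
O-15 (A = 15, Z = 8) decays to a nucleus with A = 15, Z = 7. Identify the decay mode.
ΔA = 0, ΔZ = -1 ⇒ beta-plus decay (β⁺) or electron capture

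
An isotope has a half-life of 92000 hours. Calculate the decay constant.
λ = ln(2)/t½ = 7.534e-6 hour⁻¹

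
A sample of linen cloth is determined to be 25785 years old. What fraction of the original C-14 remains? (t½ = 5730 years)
N/N₀ = (1/2)^(t/t½) = 0.04419 = 4.42%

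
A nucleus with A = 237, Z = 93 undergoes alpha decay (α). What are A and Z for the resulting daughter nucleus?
Daughter: A = 233, Z = 91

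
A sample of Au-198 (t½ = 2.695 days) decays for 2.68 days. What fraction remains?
N/N₀ = (1/2)^(t/t½) = 0.5019 = 50.2%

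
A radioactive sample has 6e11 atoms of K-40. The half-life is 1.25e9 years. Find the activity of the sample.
A = λN = 332.7 decays/year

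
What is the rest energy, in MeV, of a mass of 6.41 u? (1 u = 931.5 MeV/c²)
E = mc² = 5971 MeV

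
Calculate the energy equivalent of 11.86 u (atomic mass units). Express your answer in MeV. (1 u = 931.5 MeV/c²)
E = mc² = 11050 MeV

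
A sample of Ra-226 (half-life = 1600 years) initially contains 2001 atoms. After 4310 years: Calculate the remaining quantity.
N = N₀(1/2)^(t/t½) = 309.3 atoms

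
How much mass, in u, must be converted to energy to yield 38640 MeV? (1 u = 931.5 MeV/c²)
m = E/c² = 41.48 u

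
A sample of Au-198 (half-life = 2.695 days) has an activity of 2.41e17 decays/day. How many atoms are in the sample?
N = A/λ = 9.37e17 atoms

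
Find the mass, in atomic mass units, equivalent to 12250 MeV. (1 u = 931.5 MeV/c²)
m = E/c² = 13.15 u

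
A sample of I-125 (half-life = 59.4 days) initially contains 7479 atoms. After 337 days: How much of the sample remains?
N = N₀(1/2)^(t/t½) = 146.5 atoms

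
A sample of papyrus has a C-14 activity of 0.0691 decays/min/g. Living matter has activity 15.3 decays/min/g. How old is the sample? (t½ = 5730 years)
Age = t½ × log₂(A₀/A) = 44640 years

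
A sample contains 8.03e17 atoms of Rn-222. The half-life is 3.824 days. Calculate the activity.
A = λN = 1.456e17 decays/day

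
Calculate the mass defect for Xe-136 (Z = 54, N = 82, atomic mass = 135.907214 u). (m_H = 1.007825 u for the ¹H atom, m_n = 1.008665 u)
Δm = Z·m_H + N·m_n − M = 1.226 u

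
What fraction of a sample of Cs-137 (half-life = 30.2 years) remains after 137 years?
N/N₀ = (1/2)^(t/t½) = 0.04309 = 4.31%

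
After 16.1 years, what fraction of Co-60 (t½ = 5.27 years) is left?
N/N₀ = (1/2)^(t/t½) = 0.1203 = 12%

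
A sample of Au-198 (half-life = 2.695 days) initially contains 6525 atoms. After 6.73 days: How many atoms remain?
N = N₀(1/2)^(t/t½) = 1156 atoms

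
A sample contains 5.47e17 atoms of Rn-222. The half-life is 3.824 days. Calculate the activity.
A = λN = 9.915e16 decays/day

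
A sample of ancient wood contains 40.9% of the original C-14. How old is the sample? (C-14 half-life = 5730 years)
Age = t½ × log₂(1/ratio) = 7391 years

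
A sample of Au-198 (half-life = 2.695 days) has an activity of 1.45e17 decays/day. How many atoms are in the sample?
N = A/λ = 5.638e17 atoms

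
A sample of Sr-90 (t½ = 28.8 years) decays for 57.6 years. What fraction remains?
N/N₀ = (1/2)^(t/t½) = 0.25 = 25%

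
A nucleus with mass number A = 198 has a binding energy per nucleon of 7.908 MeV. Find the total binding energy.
B.E. = 7.908 × 198 = 1566 MeV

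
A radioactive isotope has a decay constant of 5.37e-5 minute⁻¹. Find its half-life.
t½ = ln(2)/λ = 12910 minutes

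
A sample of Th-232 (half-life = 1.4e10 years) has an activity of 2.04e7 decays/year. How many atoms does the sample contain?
N = A/λ = 4.12e17 atoms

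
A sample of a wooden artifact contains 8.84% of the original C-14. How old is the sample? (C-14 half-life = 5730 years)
Age = t½ × log₂(1/ratio) = 20050 years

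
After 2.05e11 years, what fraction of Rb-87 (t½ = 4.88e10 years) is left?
N/N₀ = (1/2)^(t/t½) = 0.05438 = 5.44%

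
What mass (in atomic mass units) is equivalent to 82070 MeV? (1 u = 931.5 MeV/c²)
m = E/c² = 88.11 u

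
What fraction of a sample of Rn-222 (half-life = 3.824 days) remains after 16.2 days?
N/N₀ = (1/2)^(t/t½) = 0.05305 = 5.31%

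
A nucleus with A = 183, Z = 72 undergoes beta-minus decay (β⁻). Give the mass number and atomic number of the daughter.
Daughter: A = 183, Z = 73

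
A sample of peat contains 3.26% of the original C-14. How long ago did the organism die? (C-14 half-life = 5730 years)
Age = t½ × log₂(1/ratio) = 28300 years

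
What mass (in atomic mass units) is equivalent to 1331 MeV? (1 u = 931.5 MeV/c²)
m = E/c² = 1.429 u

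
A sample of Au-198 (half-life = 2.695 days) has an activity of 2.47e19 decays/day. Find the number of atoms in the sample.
N = A/λ = 9.604e19 atoms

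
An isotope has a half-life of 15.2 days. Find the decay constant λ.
λ = ln(2)/t½ = 0.0456 day⁻¹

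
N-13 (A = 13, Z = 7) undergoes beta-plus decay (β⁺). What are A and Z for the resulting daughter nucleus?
Daughter: A = 13, Z = 6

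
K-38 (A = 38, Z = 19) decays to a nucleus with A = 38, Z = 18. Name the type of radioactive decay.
ΔA = 0, ΔZ = -1 ⇒ beta-plus decay (β⁺) or electron capture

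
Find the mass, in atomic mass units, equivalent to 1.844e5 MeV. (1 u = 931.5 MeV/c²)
m = E/c² = 198 u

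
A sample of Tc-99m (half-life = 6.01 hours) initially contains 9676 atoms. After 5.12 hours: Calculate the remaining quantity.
N = N₀(1/2)^(t/t½) = 5361 atoms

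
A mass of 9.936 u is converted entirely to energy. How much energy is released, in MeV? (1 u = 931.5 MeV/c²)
E = mc² = 9255 MeV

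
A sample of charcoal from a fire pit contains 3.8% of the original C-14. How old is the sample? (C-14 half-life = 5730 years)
Age = t½ × log₂(1/ratio) = 27030 years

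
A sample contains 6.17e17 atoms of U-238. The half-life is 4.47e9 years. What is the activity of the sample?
A = λN = 9.568e7 decays/year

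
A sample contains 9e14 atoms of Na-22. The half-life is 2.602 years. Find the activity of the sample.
A = λN = 2.398e14 decays/year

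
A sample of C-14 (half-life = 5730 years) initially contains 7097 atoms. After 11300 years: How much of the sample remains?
N = N₀(1/2)^(t/t½) = 1809 atoms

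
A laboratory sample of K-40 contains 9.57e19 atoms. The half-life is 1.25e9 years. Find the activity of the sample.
A = λN = 5.307e10 decays/year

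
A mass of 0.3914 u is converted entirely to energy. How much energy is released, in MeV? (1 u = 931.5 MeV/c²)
E = mc² = 364.6 MeV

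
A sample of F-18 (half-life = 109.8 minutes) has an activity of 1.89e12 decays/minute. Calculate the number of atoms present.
N = A/λ = 2.994e14 atoms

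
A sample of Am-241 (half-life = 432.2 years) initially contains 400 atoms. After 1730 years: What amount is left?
N = N₀(1/2)^(t/t½) = 24.95 atoms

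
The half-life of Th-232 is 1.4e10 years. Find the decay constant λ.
λ = ln(2)/t½ = 4.951e-11 year⁻¹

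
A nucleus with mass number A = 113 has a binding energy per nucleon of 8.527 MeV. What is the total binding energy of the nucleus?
B.E. = 8.527 × 113 = 963.6 MeV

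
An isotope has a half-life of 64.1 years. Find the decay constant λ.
λ = ln(2)/t½ = 0.01081 year⁻¹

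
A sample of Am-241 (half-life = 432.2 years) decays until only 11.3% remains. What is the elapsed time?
t = t½ × log₂(N₀/N) = 1360 years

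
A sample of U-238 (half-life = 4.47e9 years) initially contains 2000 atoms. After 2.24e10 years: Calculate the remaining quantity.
N = N₀(1/2)^(t/t½) = 62.02 atoms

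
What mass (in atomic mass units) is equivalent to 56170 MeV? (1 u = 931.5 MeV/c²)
m = E/c² = 60.3 u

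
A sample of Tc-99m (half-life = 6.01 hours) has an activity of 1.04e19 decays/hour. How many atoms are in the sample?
N = A/λ = 9.017e19 atoms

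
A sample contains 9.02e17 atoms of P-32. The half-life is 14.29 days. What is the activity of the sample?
A = λN = 4.375e16 decays/day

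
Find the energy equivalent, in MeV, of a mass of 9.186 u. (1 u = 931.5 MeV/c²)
E = mc² = 8557 MeV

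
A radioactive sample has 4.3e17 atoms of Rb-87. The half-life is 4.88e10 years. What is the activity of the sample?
A = λN = 6.108e6 decays/year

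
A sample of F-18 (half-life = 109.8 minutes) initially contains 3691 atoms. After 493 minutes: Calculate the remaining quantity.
N = N₀(1/2)^(t/t½) = 164.3 atoms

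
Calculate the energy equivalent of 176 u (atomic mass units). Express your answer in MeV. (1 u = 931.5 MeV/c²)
E = mc² = 1.639e5 MeV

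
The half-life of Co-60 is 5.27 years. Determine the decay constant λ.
λ = ln(2)/t½ = 0.1315 year⁻¹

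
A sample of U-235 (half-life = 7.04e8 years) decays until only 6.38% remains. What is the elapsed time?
t = t½ × log₂(N₀/N) = 2.795e9 years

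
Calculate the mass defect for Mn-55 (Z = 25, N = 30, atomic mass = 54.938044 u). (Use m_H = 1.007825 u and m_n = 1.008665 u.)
Δm = Z·m_H + N·m_n − M = 0.5175 u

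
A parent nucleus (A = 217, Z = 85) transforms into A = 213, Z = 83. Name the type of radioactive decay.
ΔA = -4, ΔZ = -2 ⇒ alpha decay (α)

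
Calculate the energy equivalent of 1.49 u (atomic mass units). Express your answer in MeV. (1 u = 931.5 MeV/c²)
E = mc² = 1388 MeV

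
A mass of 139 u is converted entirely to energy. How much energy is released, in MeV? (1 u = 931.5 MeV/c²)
E = mc² = 1.295e5 MeV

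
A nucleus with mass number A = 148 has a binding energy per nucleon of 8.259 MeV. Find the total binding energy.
B.E. = 8.259 × 148 = 1222 MeV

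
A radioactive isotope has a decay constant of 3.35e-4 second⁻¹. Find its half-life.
t½ = ln(2)/λ = 2069 seconds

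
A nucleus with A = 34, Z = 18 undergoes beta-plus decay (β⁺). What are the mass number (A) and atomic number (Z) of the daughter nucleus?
Daughter: A = 34, Z = 17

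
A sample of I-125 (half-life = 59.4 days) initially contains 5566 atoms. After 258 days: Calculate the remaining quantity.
N = N₀(1/2)^(t/t½) = 274.2 atoms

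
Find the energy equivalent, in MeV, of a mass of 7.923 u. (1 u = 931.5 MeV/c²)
E = mc² = 7380 MeV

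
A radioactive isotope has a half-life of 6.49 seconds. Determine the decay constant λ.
λ = ln(2)/t½ = 0.1068 second⁻¹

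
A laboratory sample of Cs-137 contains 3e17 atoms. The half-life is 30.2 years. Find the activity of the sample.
A = λN = 6.886e15 decays/year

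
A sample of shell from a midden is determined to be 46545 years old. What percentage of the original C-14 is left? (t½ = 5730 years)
N/N₀ = (1/2)^(t/t½) = 0.003587 = 0.359%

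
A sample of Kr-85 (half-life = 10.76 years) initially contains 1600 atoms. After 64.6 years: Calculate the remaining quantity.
N = N₀(1/2)^(t/t½) = 24.94 atoms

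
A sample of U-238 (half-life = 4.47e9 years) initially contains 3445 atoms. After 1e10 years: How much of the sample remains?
N = N₀(1/2)^(t/t½) = 730.7 atoms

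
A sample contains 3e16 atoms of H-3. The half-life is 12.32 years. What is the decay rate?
A = λN = 1.688e15 decays/year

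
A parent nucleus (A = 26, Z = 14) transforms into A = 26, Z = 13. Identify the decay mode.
ΔA = 0, ΔZ = -1 ⇒ beta-plus decay (β⁺) or electron capture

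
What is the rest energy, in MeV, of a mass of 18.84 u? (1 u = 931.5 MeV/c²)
E = mc² = 17550 MeV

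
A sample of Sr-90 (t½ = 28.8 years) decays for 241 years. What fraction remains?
N/N₀ = (1/2)^(t/t½) = 0.003027 = 0.303%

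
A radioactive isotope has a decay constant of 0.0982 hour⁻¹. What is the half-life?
t½ = ln(2)/λ = 7.059 hours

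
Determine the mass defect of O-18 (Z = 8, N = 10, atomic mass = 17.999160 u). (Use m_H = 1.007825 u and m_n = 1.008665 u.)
Δm = Z·m_H + N·m_n − M = 0.1501 u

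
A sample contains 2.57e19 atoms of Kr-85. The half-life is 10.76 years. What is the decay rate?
A = λN = 1.656e18 decays/year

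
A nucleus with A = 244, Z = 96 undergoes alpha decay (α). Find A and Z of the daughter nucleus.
Daughter: A = 240, Z = 94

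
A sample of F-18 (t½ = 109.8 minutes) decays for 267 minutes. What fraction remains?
N/N₀ = (1/2)^(t/t½) = 0.1853 = 18.5%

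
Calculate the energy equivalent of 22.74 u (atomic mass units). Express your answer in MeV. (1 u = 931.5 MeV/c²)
E = mc² = 21180 MeV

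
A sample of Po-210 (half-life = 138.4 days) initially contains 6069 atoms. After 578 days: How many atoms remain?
N = N₀(1/2)^(t/t½) = 335.7 atoms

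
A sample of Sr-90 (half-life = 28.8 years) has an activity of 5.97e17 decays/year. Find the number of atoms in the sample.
N = A/λ = 2.481e19 atoms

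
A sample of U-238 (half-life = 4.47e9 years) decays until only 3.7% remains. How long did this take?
t = t½ × log₂(N₀/N) = 2.126e10 years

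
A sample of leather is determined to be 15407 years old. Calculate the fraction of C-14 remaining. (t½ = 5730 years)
N/N₀ = (1/2)^(t/t½) = 0.1551 = 15.5%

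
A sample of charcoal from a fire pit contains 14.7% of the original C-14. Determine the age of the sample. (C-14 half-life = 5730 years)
Age = t½ × log₂(1/ratio) = 15850 years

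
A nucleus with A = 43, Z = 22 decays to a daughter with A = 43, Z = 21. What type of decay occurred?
ΔA = 0, ΔZ = -1 ⇒ beta-plus decay (β⁺) or electron capture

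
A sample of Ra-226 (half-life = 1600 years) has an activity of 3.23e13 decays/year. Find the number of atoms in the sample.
N = A/λ = 7.456e16 atoms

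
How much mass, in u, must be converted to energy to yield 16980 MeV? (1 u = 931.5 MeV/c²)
m = E/c² = 18.23 u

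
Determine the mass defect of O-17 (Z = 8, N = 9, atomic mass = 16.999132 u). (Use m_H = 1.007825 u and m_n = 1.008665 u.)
Δm = Z·m_H + N·m_n − M = 0.1415 u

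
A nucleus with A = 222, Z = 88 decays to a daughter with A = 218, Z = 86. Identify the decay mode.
ΔA = -4, ΔZ = -2 ⇒ alpha decay (α)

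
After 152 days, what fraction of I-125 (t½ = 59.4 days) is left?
N/N₀ = (1/2)^(t/t½) = 0.1697 = 17%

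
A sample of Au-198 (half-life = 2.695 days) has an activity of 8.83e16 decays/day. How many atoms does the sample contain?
N = A/λ = 3.433e17 atoms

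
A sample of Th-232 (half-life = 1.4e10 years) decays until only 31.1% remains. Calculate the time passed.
t = t½ × log₂(N₀/N) = 2.359e10 years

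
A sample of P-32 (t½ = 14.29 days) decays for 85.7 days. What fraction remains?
N/N₀ = (1/2)^(t/t½) = 0.01566 = 1.57%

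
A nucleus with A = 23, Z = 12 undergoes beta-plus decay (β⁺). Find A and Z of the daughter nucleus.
Daughter: A = 23, Z = 11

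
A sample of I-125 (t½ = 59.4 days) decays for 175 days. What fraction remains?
N/N₀ = (1/2)^(t/t½) = 0.1298 = 13%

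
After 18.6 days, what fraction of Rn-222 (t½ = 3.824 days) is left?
N/N₀ = (1/2)^(t/t½) = 0.03434 = 3.43%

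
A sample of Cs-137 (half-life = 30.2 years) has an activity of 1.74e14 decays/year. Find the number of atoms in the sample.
N = A/λ = 7.581e15 atoms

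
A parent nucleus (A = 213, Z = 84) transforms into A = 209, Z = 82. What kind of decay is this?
ΔA = -4, ΔZ = -2 ⇒ alpha decay (α)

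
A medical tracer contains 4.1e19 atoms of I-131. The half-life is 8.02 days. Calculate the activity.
A = λN = 3.544e18 decays/day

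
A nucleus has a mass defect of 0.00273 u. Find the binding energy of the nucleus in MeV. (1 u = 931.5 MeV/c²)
B.E. = Δm × 931.5 = 2.543 MeV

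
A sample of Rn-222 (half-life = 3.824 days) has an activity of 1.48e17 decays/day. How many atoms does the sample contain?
N = A/λ = 8.165e17 atoms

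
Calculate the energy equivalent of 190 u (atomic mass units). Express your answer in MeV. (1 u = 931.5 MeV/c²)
E = mc² = 1.77e5 MeV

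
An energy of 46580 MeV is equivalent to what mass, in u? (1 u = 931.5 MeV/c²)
m = E/c² = 50.01 u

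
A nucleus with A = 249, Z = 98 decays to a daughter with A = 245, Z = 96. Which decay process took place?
ΔA = -4, ΔZ = -2 ⇒ alpha decay (α)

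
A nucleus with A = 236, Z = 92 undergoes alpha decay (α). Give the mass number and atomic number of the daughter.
Daughter: A = 232, Z = 90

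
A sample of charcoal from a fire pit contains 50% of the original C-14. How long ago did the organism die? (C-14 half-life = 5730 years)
Age = t½ × log₂(1/ratio) = 5730 years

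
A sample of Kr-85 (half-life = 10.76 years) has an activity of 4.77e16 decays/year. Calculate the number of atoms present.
N = A/λ = 7.405e17 atoms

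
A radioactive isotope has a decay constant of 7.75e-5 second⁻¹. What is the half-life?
t½ = ln(2)/λ = 8944 seconds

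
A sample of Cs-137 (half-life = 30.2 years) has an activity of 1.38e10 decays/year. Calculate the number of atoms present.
N = A/λ = 6.013e11 atoms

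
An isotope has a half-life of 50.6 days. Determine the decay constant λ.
λ = ln(2)/t½ = 0.0137 day⁻¹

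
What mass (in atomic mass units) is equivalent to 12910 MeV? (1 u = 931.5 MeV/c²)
m = E/c² = 13.86 u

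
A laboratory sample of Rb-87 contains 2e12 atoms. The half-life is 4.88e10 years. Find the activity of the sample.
A = λN = 28.41 decays/year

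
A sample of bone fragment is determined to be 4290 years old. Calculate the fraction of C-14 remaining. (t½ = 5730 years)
N/N₀ = (1/2)^(t/t½) = 0.5951 = 59.5%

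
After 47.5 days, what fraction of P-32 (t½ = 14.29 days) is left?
N/N₀ = (1/2)^(t/t½) = 0.09986 = 9.99%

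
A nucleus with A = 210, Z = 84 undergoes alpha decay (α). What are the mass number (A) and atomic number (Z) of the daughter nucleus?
Daughter: A = 206, Z = 82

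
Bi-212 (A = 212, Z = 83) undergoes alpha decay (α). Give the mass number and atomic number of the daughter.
Daughter: A = 208, Z = 81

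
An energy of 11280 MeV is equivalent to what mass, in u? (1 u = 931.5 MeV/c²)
m = E/c² = 12.11 u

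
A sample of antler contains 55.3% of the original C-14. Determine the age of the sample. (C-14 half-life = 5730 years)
Age = t½ × log₂(1/ratio) = 4897 years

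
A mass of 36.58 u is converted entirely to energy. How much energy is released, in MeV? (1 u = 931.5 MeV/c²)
E = mc² = 34070 MeV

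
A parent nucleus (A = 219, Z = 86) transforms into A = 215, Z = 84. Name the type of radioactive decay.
ΔA = -4, ΔZ = -2 ⇒ alpha decay (α)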